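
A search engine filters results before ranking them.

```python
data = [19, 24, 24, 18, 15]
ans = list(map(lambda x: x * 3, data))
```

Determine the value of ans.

Step 1: Apply lambda x: x * 3 to each element:
  19 -> 57
  24 -> 72
  24 -> 72
  18 -> 54
  15 -> 45
Therefore ans = [57, 72, 72, 54, 45].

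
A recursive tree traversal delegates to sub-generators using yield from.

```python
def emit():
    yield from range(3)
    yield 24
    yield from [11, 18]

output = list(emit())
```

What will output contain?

Step 1: Trace yields in order:
  yield 0
  yield 1
  yield 2
  yield 24
  yield 11
  yield 18
Therefore output = [0, 1, 2, 24, 11, 18].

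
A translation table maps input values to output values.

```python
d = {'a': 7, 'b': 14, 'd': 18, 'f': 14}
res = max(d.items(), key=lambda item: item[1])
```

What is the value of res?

Step 1: Find item with maximum value:
  ('a', 7)
  ('b', 14)
  ('d', 18)
  ('f', 14)
Step 2: Maximum value is 18 at key 'd'.
Therefore res = ('d', 18).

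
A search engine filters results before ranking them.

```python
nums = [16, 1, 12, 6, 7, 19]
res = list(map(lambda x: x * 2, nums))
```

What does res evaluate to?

Step 1: Apply lambda x: x * 2 to each element:
  16 -> 32
  1 -> 2
  12 -> 24
  6 -> 12
  7 -> 14
  19 -> 38
Therefore res = [32, 2, 24, 12, 14, 38].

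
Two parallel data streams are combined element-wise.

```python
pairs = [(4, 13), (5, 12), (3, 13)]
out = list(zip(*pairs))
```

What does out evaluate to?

Step 1: zip(*pairs) transposes: unzips [(4, 13), (5, 12), (3, 13)] into separate sequences.
Step 2: First elements: (4, 5, 3), second elements: (13, 12, 13).
Therefore out = [(4, 5, 3), (13, 12, 13)].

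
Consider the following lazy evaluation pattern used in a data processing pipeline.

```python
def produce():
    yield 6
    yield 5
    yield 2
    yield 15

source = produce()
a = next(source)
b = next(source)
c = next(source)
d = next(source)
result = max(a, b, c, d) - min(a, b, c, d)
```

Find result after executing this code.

Step 1: Create generator and consume all values:
  a = next(source) = 6
  b = next(source) = 5
  c = next(source) = 2
  d = next(source) = 15
Step 2: max = 15, min = 2, result = 15 - 2 = 13.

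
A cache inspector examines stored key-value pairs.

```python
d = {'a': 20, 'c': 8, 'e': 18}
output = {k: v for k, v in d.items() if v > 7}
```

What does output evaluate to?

Step 1: Filter items where value > 7:
  'a': 20 > 7: kept
  'c': 8 > 7: kept
  'e': 18 > 7: kept
Therefore output = {'a': 20, 'c': 8, 'e': 18}.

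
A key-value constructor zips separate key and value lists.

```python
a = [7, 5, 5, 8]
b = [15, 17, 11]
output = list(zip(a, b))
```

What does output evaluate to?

Step 1: zip stops at shortest (len(a)=4, len(b)=3):
  Index 0: (7, 15)
  Index 1: (5, 17)
  Index 2: (5, 11)
Step 2: Last element of a (8) has no pair, dropped.
Therefore output = [(7, 15), (5, 17), (5, 11)].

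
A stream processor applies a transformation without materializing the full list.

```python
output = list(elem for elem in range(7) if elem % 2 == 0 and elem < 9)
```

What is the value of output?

Step 1: Filter range(7) where elem % 2 == 0 and elem < 9:
  elem=0: both conditions met, included
  elem=1: excluded (1 % 2 != 0)
  elem=2: both conditions met, included
  elem=3: excluded (3 % 2 != 0)
  elem=4: both conditions met, included
  elem=5: excluded (5 % 2 != 0)
  elem=6: both conditions met, included
Therefore output = [0, 2, 4, 6].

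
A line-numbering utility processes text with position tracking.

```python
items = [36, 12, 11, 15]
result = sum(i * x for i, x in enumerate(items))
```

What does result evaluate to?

Step 1: Compute i * x for each (i, x) in enumerate([36, 12, 11, 15]):
  i=0, x=36: 0*36 = 0
  i=1, x=12: 1*12 = 12
  i=2, x=11: 2*11 = 22
  i=3, x=15: 3*15 = 45
Step 2: sum = 0 + 12 + 22 + 45 = 79.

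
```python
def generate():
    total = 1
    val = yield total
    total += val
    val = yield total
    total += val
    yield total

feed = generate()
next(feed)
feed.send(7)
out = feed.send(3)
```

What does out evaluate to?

Step 1: next() -> yield total=1.
Step 2: send(7) -> val=7, total = 1+7 = 8, yield 8.
Step 3: send(3) -> val=3, total = 8+3 = 11, yield 11.
Therefore out = 11.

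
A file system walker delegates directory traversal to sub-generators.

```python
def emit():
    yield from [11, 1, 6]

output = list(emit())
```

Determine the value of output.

Step 1: yield from delegates to the iterable, yielding each element.
Step 2: Collected values: [11, 1, 6].
Therefore output = [11, 1, 6].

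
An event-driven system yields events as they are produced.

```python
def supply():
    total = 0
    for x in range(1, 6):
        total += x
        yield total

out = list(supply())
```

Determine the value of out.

Step 1: Generator accumulates running sum:
  x=1: total = 1, yield 1
  x=2: total = 3, yield 3
  x=3: total = 6, yield 6
  x=4: total = 10, yield 10
  x=5: total = 15, yield 15
Therefore out = [1, 3, 6, 10, 15].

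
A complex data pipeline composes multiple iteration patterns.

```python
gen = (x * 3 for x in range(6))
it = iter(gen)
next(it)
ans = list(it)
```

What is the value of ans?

Step 1: Generator produces [0, 3, 6, 9, 12, 15].
Step 2: next(it) consumes first element (0).
Step 3: list(it) collects remaining: [3, 6, 9, 12, 15].
Therefore ans = [3, 6, 9, 12, 15].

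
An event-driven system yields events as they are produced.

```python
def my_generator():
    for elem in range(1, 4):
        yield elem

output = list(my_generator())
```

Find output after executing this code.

Step 1: The generator yields each value from range(1, 4).
Step 2: list() consumes all yields: [1, 2, 3].
Therefore output = [1, 2, 3].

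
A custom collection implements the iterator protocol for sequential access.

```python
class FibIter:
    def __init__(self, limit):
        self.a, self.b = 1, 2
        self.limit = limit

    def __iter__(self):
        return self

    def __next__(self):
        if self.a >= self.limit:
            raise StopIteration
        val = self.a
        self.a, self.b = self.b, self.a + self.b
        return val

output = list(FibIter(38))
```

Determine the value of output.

Step 1: Fibonacci-like sequence (a=1, b=2) until >= 38:
  Yield 1, then a,b = 2,3
  Yield 2, then a,b = 3,5
  Yield 3, then a,b = 5,8
  Yield 5, then a,b = 8,13
  Yield 8, then a,b = 13,21
  Yield 13, then a,b = 21,34
  Yield 21, then a,b = 34,55
  Yield 34, then a,b = 55,89
Step 2: 55 >= 38, stop.
Therefore output = [1, 2, 3, 5, 8, 13, 21, 34].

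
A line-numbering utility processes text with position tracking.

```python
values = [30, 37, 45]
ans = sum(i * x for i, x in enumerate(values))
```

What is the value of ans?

Step 1: Compute i * x for each (i, x) in enumerate([30, 37, 45]):
  i=0, x=30: 0*30 = 0
  i=1, x=37: 1*37 = 37
  i=2, x=45: 2*45 = 90
Step 2: sum = 0 + 37 + 90 = 127.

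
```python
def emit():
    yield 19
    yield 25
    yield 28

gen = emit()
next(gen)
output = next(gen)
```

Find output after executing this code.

Step 1: emit() creates a generator.
Step 2: next(gen) yields 19 (consumed and discarded).
Step 3: next(gen) yields 25, assigned to output.
Therefore output = 25.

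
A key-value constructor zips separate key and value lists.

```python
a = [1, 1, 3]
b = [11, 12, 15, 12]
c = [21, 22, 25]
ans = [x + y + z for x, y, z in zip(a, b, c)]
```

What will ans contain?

Step 1: zip three lists (truncates to shortest, len=3):
  1 + 11 + 21 = 33
  1 + 12 + 22 = 35
  3 + 15 + 25 = 43
Therefore ans = [33, 35, 43].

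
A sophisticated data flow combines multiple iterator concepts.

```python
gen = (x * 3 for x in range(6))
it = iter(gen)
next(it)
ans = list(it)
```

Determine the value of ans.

Step 1: Generator produces [0, 3, 6, 9, 12, 15].
Step 2: next(it) consumes first element (0).
Step 3: list(it) collects remaining: [3, 6, 9, 12, 15].
Therefore ans = [3, 6, 9, 12, 15].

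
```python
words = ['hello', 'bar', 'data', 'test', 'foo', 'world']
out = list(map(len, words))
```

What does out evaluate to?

Step 1: Map len() to each word:
  'hello' -> 5
  'bar' -> 3
  'data' -> 4
  'test' -> 4
  'foo' -> 3
  'world' -> 5
Therefore out = [5, 3, 4, 4, 3, 5].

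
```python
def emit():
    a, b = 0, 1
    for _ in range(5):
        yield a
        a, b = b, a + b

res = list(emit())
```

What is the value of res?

Step 1: Fibonacci-like sequence starting with a=0, b=1:
  Iteration 1: yield a=0, then a,b = 1,1
  Iteration 2: yield a=1, then a,b = 1,2
  Iteration 3: yield a=1, then a,b = 2,3
  Iteration 4: yield a=2, then a,b = 3,5
  Iteration 5: yield a=3, then a,b = 5,8
Therefore res = [0, 1, 1, 2, 3].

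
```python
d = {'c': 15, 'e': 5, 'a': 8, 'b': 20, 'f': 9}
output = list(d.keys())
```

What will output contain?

Step 1: d.keys() returns the dictionary keys in insertion order.
Therefore output = ['c', 'e', 'a', 'b', 'f'].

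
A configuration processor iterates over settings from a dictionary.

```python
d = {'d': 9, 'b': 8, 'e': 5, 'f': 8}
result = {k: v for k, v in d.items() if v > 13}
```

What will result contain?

Step 1: Filter items where value > 13:
  'd': 9 <= 13: removed
  'b': 8 <= 13: removed
  'e': 5 <= 13: removed
  'f': 8 <= 13: removed
Therefore result = {}.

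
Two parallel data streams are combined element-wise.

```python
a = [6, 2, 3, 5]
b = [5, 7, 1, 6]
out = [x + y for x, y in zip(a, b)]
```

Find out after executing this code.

Step 1: Add corresponding elements:
  6 + 5 = 11
  2 + 7 = 9
  3 + 1 = 4
  5 + 6 = 11
Therefore out = [11, 9, 4, 11].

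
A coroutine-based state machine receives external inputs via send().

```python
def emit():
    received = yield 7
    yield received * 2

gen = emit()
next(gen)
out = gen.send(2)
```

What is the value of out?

Step 1: next(gen) advances to first yield, producing 7.
Step 2: send(2) resumes, received = 2.
Step 3: yield received * 2 = 2 * 2 = 4.
Therefore out = 4.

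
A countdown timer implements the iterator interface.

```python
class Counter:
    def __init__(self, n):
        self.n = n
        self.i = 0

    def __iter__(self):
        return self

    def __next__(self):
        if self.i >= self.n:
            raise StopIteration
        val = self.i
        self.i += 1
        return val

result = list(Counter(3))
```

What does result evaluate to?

Step 1: Counter(3) creates an iterator counting 0 to 2.
Step 2: list() consumes all values: [0, 1, 2].
Therefore result = [0, 1, 2].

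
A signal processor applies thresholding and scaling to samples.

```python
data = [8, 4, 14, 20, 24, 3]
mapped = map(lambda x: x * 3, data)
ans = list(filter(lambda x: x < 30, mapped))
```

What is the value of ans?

Step 1: Map x * 3:
  8 -> 24
  4 -> 12
  14 -> 42
  20 -> 60
  24 -> 72
  3 -> 9
Step 2: Filter for < 30:
  24: kept
  12: kept
  42: removed
  60: removed
  72: removed
  9: kept
Therefore ans = [24, 12, 9].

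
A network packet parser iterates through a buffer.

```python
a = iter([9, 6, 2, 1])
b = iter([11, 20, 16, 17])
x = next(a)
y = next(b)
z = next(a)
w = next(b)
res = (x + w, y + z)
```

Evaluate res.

Step 1: a iterates [9, 6, 2, 1], b iterates [11, 20, 16, 17].
Step 2: x = next(a) = 9, y = next(b) = 11.
Step 3: z = next(a) = 6, w = next(b) = 20.
Step 4: res = (9 + 20, 11 + 6) = (29, 17).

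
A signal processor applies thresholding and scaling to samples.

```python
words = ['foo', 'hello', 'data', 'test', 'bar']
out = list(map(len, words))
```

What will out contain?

Step 1: Map len() to each word:
  'foo' -> 3
  'hello' -> 5
  'data' -> 4
  'test' -> 4
  'bar' -> 3
Therefore out = [3, 5, 4, 4, 3].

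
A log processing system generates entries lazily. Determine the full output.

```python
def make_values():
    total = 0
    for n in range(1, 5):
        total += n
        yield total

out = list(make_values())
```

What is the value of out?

Step 1: Generator accumulates running sum:
  n=1: total = 1, yield 1
  n=2: total = 3, yield 3
  n=3: total = 6, yield 6
  n=4: total = 10, yield 10
Therefore out = [1, 3, 6, 10].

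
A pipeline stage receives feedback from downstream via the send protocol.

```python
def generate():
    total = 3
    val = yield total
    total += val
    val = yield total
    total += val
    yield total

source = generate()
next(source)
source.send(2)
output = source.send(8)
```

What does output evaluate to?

Step 1: next() -> yield total=3.
Step 2: send(2) -> val=2, total = 3+2 = 5, yield 5.
Step 3: send(8) -> val=8, total = 5+8 = 13, yield 13.
Therefore output = 13.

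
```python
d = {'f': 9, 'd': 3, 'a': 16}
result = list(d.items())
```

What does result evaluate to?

Step 1: d.items() returns (key, value) pairs in insertion order.
Therefore result = [('f', 9), ('d', 3), ('a', 16)].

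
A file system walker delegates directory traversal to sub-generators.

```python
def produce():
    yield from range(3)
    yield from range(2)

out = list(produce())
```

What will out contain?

Step 1: Trace yields in order:
  yield 0
  yield 1
  yield 2
  yield 0
  yield 1
Therefore out = [0, 1, 2, 0, 1].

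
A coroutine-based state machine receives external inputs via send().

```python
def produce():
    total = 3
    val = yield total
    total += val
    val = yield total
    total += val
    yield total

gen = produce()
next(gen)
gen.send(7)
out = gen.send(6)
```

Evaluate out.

Step 1: next() -> yield total=3.
Step 2: send(7) -> val=7, total = 3+7 = 10, yield 10.
Step 3: send(6) -> val=6, total = 10+6 = 16, yield 16.
Therefore out = 16.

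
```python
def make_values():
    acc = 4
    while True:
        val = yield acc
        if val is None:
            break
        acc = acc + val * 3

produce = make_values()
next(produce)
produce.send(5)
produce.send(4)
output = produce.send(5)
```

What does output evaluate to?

Step 1: next() -> yield acc=4.
Step 2: send(5) -> val=5, acc = 4 + 5*3 = 19, yield 19.
Step 3: send(4) -> val=4, acc = 19 + 4*3 = 31, yield 31.
Step 4: send(5) -> val=5, acc = 31 + 5*3 = 46, yield 46.
Therefore output = 46.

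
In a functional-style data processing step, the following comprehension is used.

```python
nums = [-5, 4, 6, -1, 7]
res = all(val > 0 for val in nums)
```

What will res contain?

Step 1: Check val > 0 for each element in [-5, 4, 6, -1, 7]:
  -5 > 0: False
  4 > 0: True
  6 > 0: True
  -1 > 0: False
  7 > 0: True
Step 2: all() returns False.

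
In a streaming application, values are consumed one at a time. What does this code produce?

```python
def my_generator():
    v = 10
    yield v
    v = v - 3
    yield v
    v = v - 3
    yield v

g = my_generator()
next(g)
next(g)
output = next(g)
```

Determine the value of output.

Step 1: Trace through generator execution:
  Yield 1: v starts at 10, yield 10
  Yield 2: v = 10 - 3 = 7, yield 7
  Yield 3: v = 7 - 3 = 4, yield 4
Step 2: First next() gets 10, second next() gets the second value, third next() yields 4.
Therefore output = 4.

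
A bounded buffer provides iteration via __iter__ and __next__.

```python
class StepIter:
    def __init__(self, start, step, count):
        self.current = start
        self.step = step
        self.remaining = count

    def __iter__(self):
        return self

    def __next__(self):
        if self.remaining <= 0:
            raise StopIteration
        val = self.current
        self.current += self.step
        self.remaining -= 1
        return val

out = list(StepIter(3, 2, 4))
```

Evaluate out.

Step 1: StepIter starts at 3, increments by 2, for 4 steps:
  Yield 3, then current += 2
  Yield 5, then current += 2
  Yield 7, then current += 2
  Yield 9, then current += 2
Therefore out = [3, 5, 7, 9].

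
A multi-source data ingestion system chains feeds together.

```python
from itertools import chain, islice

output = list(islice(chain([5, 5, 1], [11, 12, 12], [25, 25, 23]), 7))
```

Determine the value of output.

Step 1: chain([5, 5, 1], [11, 12, 12], [25, 25, 23]) = [5, 5, 1, 11, 12, 12, 25, 25, 23].
Step 2: islice takes first 7 elements: [5, 5, 1, 11, 12, 12, 25].
Therefore output = [5, 5, 1, 11, 12, 12, 25].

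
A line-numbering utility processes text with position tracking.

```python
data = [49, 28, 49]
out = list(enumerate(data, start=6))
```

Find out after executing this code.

Step 1: enumerate with start=6:
  (6, 49)
  (7, 28)
  (8, 49)
Therefore out = [(6, 49), (7, 28), (8, 49)].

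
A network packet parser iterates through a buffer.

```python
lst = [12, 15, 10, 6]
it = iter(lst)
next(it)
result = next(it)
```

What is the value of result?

Step 1: Create iterator over [12, 15, 10, 6].
Step 2: next() consumes 12.
Step 3: next() returns 15.
Therefore result = 15.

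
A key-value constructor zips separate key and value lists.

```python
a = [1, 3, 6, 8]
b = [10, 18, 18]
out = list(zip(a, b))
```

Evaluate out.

Step 1: zip stops at shortest (len(a)=4, len(b)=3):
  Index 0: (1, 10)
  Index 1: (3, 18)
  Index 2: (6, 18)
Step 2: Last element of a (8) has no pair, dropped.
Therefore out = [(1, 10), (3, 18), (6, 18)].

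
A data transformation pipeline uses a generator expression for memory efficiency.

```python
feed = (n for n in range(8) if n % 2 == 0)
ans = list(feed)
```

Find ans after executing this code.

Step 1: Filter range(8) keeping only even values:
  n=0: even, included
  n=1: odd, excluded
  n=2: even, included
  n=3: odd, excluded
  n=4: even, included
  n=5: odd, excluded
  n=6: even, included
  n=7: odd, excluded
Therefore ans = [0, 2, 4, 6].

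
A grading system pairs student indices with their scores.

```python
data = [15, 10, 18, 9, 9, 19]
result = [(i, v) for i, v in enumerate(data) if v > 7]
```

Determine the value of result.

Step 1: Filter enumerate([15, 10, 18, 9, 9, 19]) keeping v > 7:
  (0, 15): 15 > 7, included
  (1, 10): 10 > 7, included
  (2, 18): 18 > 7, included
  (3, 9): 9 > 7, included
  (4, 9): 9 > 7, included
  (5, 19): 19 > 7, included
Therefore result = [(0, 15), (1, 10), (2, 18), (3, 9), (4, 9), (5, 19)].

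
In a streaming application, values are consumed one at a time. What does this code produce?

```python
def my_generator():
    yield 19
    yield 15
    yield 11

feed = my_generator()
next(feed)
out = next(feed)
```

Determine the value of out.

Step 1: my_generator() creates a generator.
Step 2: next(feed) yields 19 (consumed and discarded).
Step 3: next(feed) yields 15, assigned to out.
Therefore out = 15.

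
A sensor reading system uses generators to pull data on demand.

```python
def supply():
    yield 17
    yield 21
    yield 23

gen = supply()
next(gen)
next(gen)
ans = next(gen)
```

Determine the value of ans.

Step 1: supply() creates a generator.
Step 2: next(gen) yields 17 (consumed and discarded).
Step 3: next(gen) yields 21 (consumed and discarded).
Step 4: next(gen) yields 23, assigned to ans.
Therefore ans = 23.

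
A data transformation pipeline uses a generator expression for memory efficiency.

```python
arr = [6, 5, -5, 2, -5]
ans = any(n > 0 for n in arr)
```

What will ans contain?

Step 1: Check n > 0 for each element in [6, 5, -5, 2, -5]:
  6 > 0: True
  5 > 0: True
  -5 > 0: False
  2 > 0: True
  -5 > 0: False
Step 2: any() returns True.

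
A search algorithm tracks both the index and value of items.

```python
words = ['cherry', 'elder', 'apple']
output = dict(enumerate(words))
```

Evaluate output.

Step 1: enumerate pairs indices with words:
  0 -> 'cherry'
  1 -> 'elder'
  2 -> 'apple'
Therefore output = {0: 'cherry', 1: 'elder', 2: 'apple'}.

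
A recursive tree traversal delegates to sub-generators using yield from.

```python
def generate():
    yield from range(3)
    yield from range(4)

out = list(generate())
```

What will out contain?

Step 1: Trace yields in order:
  yield 0
  yield 1
  yield 2
  yield 0
  yield 1
  yield 2
  yield 3
Therefore out = [0, 1, 2, 0, 1, 2, 3].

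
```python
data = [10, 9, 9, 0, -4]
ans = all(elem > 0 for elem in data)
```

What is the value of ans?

Step 1: Check elem > 0 for each element in [10, 9, 9, 0, -4]:
  10 > 0: True
  9 > 0: True
  9 > 0: True
  0 > 0: False
  -4 > 0: False
Step 2: all() returns False.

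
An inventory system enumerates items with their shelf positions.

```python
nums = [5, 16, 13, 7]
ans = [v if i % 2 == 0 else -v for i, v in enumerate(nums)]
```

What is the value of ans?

Step 1: For each (i, v), keep v if i is even, negate if odd:
  i=0 (even): keep 5
  i=1 (odd): negate to -16
  i=2 (even): keep 13
  i=3 (odd): negate to -7
Therefore ans = [5, -16, 13, -7].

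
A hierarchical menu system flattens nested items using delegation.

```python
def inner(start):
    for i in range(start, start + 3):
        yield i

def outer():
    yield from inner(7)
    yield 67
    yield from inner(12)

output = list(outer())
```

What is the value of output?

Step 1: outer() delegates to inner(7):
  yield 7
  yield 8
  yield 9
Step 2: yield 67
Step 3: Delegates to inner(12):
  yield 12
  yield 13
  yield 14
Therefore output = [7, 8, 9, 67, 12, 13, 14].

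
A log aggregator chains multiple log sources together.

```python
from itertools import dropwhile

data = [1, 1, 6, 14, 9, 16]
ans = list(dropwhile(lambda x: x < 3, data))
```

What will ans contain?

Step 1: dropwhile drops elements while < 3:
  1 < 3: dropped
  1 < 3: dropped
  6: kept (dropping stopped)
Step 2: Remaining elements kept regardless of condition.
Therefore ans = [6, 14, 9, 16].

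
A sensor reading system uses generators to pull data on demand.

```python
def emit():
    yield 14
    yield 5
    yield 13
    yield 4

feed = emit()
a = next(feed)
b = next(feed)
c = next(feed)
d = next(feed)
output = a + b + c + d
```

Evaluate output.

Step 1: Create generator and consume all values:
  a = next(feed) = 14
  b = next(feed) = 5
  c = next(feed) = 13
  d = next(feed) = 4
Step 2: output = 14 + 5 + 13 + 4 = 36.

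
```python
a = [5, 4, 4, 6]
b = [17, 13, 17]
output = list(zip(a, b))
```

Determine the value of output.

Step 1: zip stops at shortest (len(a)=4, len(b)=3):
  Index 0: (5, 17)
  Index 1: (4, 13)
  Index 2: (4, 17)
Step 2: Last element of a (6) has no pair, dropped.
Therefore output = [(5, 17), (4, 13), (4, 17)].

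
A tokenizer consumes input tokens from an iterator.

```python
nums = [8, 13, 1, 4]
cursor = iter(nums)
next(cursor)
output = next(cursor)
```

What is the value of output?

Step 1: Create iterator over [8, 13, 1, 4].
Step 2: next() consumes 8.
Step 3: next() returns 13.
Therefore output = 13.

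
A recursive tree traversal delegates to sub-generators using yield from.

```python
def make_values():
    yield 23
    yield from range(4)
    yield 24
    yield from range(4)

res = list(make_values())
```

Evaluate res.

Step 1: Trace yields in order:
  yield 23
  yield 0
  yield 1
  yield 2
  yield 3
  yield 24
  yield 0
  yield 1
  yield 2
  yield 3
Therefore res = [23, 0, 1, 2, 3, 24, 0, 1, 2, 3].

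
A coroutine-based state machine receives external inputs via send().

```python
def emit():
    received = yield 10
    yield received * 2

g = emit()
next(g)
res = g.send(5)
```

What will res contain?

Step 1: next(g) advances to first yield, producing 10.
Step 2: send(5) resumes, received = 5.
Step 3: yield received * 2 = 5 * 2 = 10.
Therefore res = 10.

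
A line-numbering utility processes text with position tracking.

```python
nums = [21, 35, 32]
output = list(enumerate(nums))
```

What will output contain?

Step 1: enumerate pairs each element with its index:
  (0, 21)
  (1, 35)
  (2, 32)
Therefore output = [(0, 21), (1, 35), (2, 32)].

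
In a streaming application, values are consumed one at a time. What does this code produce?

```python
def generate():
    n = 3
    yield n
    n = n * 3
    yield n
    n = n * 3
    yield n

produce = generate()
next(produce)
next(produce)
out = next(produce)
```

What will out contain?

Step 1: Trace through generator execution:
  Yield 1: n starts at 3, yield 3
  Yield 2: n = 3 * 3 = 9, yield 9
  Yield 3: n = 9 * 3 = 27, yield 27
Step 2: First next() gets 3, second next() gets the second value, third next() yields 27.
Therefore out = 27.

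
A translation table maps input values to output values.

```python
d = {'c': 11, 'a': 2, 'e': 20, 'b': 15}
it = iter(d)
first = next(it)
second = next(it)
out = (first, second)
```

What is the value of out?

Step 1: iter(d) iterates over keys: ['c', 'a', 'e', 'b'].
Step 2: first = next(it) = 'c', second = next(it) = 'a'.
Therefore out = ('c', 'a').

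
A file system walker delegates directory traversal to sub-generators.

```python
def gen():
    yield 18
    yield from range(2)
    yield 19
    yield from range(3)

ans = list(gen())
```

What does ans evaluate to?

Step 1: Trace yields in order:
  yield 18
  yield 0
  yield 1
  yield 19
  yield 0
  yield 1
  yield 2
Therefore ans = [18, 0, 1, 19, 0, 1, 2].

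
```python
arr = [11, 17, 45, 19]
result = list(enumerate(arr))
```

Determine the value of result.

Step 1: enumerate pairs each element with its index:
  (0, 11)
  (1, 17)
  (2, 45)
  (3, 19)
Therefore result = [(0, 11), (1, 17), (2, 45), (3, 19)].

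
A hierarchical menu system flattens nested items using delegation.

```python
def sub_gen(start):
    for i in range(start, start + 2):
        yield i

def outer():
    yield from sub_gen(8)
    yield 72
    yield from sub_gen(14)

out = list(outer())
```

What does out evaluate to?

Step 1: outer() delegates to sub_gen(8):
  yield 8
  yield 9
Step 2: yield 72
Step 3: Delegates to sub_gen(14):
  yield 14
  yield 15
Therefore out = [8, 9, 72, 14, 15].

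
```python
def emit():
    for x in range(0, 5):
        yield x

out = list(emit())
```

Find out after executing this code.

Step 1: The generator yields each value from range(0, 5).
Step 2: list() consumes all yields: [0, 1, 2, 3, 4].
Therefore out = [0, 1, 2, 3, 4].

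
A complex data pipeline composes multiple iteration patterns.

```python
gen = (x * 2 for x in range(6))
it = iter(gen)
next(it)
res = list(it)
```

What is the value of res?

Step 1: Generator produces [0, 2, 4, 6, 8, 10].
Step 2: next(it) consumes first element (0).
Step 3: list(it) collects remaining: [2, 4, 6, 8, 10].
Therefore res = [2, 4, 6, 8, 10].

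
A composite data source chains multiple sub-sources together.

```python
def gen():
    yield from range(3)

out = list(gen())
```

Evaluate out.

Step 1: yield from delegates to the iterable, yielding each element.
Step 2: Collected values: [0, 1, 2].
Therefore out = [0, 1, 2].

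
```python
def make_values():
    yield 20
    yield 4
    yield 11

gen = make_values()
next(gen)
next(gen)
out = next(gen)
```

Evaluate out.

Step 1: make_values() creates a generator.
Step 2: next(gen) yields 20 (consumed and discarded).
Step 3: next(gen) yields 4 (consumed and discarded).
Step 4: next(gen) yields 11, assigned to out.
Therefore out = 11.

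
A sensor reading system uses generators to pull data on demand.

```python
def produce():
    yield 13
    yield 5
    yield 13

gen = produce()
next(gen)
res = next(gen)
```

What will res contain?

Step 1: produce() creates a generator.
Step 2: next(gen) yields 13 (consumed and discarded).
Step 3: next(gen) yields 5, assigned to res.
Therefore res = 5.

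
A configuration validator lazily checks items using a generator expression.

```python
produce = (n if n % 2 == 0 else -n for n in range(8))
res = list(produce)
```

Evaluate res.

Step 1: For each n in range(8), yield n if even, else -n:
  n=0: even, yield 0
  n=1: odd, yield -1
  n=2: even, yield 2
  n=3: odd, yield -3
  n=4: even, yield 4
  n=5: odd, yield -5
  n=6: even, yield 6
  n=7: odd, yield -7
Therefore res = [0, -1, 2, -3, 4, -5, 6, -7].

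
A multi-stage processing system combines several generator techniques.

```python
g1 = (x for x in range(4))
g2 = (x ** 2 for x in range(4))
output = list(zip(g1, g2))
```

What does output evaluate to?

Step 1: g1 produces [0, 1, 2, 3].
Step 2: g2 produces [0, 1, 4, 9].
Step 3: zip pairs them: [(0, 0), (1, 1), (2, 4), (3, 9)].
Therefore output = [(0, 0), (1, 1), (2, 4), (3, 9)].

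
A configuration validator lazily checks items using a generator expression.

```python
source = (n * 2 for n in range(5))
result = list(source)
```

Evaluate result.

Step 1: For each n in range(5), compute n*2:
  n=0: 0*2 = 0
  n=1: 1*2 = 2
  n=2: 2*2 = 4
  n=3: 3*2 = 6
  n=4: 4*2 = 8
Therefore result = [0, 2, 4, 6, 8].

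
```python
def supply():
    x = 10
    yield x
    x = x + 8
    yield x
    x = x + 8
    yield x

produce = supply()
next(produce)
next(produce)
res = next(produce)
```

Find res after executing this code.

Step 1: Trace through generator execution:
  Yield 1: x starts at 10, yield 10
  Yield 2: x = 10 + 8 = 18, yield 18
  Yield 3: x = 18 + 8 = 26, yield 26
Step 2: First next() gets 10, second next() gets the second value, third next() yields 26.
Therefore res = 26.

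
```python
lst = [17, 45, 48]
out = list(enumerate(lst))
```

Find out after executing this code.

Step 1: enumerate pairs each element with its index:
  (0, 17)
  (1, 45)
  (2, 48)
Therefore out = [(0, 17), (1, 45), (2, 48)].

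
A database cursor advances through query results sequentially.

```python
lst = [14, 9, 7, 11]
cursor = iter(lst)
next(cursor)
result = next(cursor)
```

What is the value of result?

Step 1: Create iterator over [14, 9, 7, 11].
Step 2: next() consumes 14.
Step 3: next() returns 9.
Therefore result = 9.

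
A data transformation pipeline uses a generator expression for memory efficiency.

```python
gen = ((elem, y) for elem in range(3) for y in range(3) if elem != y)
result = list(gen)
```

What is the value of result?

Step 1: Nested generator over range(3) x range(3) where elem != y:
  (0, 0): excluded (elem == y)
  (0, 1): included
  (0, 2): included
  (1, 0): included
  (1, 1): excluded (elem == y)
  (1, 2): included
  (2, 0): included
  (2, 1): included
  (2, 2): excluded (elem == y)
Therefore result = [(0, 1), (0, 2), (1, 0), (1, 2), (2, 0), (2, 1)].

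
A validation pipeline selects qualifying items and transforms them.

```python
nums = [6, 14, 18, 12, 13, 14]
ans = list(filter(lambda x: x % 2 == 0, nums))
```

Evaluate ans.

Step 1: Filter elements divisible by 2:
  6 % 2 = 0: kept
  14 % 2 = 0: kept
  18 % 2 = 0: kept
  12 % 2 = 0: kept
  13 % 2 = 1: removed
  14 % 2 = 0: kept
Therefore ans = [6, 14, 18, 12, 14].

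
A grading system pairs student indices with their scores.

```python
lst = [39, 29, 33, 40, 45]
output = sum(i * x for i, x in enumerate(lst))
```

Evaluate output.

Step 1: Compute i * x for each (i, x) in enumerate([39, 29, 33, 40, 45]):
  i=0, x=39: 0*39 = 0
  i=1, x=29: 1*29 = 29
  i=2, x=33: 2*33 = 66
  i=3, x=40: 3*40 = 120
  i=4, x=45: 4*45 = 180
Step 2: sum = 0 + 29 + 66 + 120 + 180 = 395.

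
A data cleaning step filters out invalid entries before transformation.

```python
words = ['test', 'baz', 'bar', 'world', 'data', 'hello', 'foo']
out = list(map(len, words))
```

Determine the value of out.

Step 1: Map len() to each word:
  'test' -> 4
  'baz' -> 3
  'bar' -> 3
  'world' -> 5
  'data' -> 4
  'hello' -> 5
  'foo' -> 3
Therefore out = [4, 3, 3, 5, 4, 5, 3].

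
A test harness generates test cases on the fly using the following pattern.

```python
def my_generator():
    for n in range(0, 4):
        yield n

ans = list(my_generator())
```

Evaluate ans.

Step 1: The generator yields each value from range(0, 4).
Step 2: list() consumes all yields: [0, 1, 2, 3].
Therefore ans = [0, 1, 2, 3].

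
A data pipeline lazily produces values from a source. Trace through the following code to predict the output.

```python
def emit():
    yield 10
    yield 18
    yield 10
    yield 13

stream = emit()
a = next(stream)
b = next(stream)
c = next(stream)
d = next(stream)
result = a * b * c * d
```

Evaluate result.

Step 1: Create generator and consume all values:
  a = next(stream) = 10
  b = next(stream) = 18
  c = next(stream) = 10
  d = next(stream) = 13
Step 2: result = 10 * 18 * 10 * 13 = 23400.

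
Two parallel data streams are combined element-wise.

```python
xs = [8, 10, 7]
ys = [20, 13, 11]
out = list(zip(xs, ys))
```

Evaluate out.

Step 1: zip pairs elements at same index:
  Index 0: (8, 20)
  Index 1: (10, 13)
  Index 2: (7, 11)
Therefore out = [(8, 20), (10, 13), (7, 11)].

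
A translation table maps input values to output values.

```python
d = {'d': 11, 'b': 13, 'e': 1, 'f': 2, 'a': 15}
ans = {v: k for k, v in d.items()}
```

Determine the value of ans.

Step 1: Invert dict (swap keys and values):
  'd': 11 -> 11: 'd'
  'b': 13 -> 13: 'b'
  'e': 1 -> 1: 'e'
  'f': 2 -> 2: 'f'
  'a': 15 -> 15: 'a'
Therefore ans = {11: 'd', 13: 'b', 1: 'e', 2: 'f', 15: 'a'}.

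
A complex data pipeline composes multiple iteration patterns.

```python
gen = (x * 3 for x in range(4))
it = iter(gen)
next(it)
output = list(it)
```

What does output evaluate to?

Step 1: Generator produces [0, 3, 6, 9].
Step 2: next(it) consumes first element (0).
Step 3: list(it) collects remaining: [3, 6, 9].
Therefore output = [3, 6, 9].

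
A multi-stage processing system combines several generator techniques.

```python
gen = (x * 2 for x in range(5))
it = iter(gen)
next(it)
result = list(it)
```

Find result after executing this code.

Step 1: Generator produces [0, 2, 4, 6, 8].
Step 2: next(it) consumes first element (0).
Step 3: list(it) collects remaining: [2, 4, 6, 8].
Therefore result = [2, 4, 6, 8].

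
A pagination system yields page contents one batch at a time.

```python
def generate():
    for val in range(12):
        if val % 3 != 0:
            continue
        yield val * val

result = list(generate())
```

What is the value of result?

Step 1: Only yield val**2 when val is divisible by 3:
  val=0: 0 % 3 == 0, yield 0**2 = 0
  val=3: 3 % 3 == 0, yield 3**2 = 9
  val=6: 6 % 3 == 0, yield 6**2 = 36
  val=9: 9 % 3 == 0, yield 9**2 = 81
Therefore result = [0, 9, 36, 81].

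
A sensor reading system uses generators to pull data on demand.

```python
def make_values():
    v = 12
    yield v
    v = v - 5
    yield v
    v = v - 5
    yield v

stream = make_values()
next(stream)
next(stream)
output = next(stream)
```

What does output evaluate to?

Step 1: Trace through generator execution:
  Yield 1: v starts at 12, yield 12
  Yield 2: v = 12 - 5 = 7, yield 7
  Yield 3: v = 7 - 5 = 2, yield 2
Step 2: First next() gets 12, second next() gets the second value, third next() yields 2.
Therefore output = 2.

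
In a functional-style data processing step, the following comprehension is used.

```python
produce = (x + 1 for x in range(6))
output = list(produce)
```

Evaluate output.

Step 1: For each x in range(6), compute x+1:
  x=0: 0+1 = 1
  x=1: 1+1 = 2
  x=2: 2+1 = 3
  x=3: 3+1 = 4
  x=4: 4+1 = 5
  x=5: 5+1 = 6
Therefore output = [1, 2, 3, 4, 5, 6].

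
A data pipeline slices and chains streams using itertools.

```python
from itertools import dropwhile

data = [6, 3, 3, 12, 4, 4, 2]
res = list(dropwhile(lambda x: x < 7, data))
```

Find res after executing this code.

Step 1: dropwhile drops elements while < 7:
  6 < 7: dropped
  3 < 7: dropped
  3 < 7: dropped
  12: kept (dropping stopped)
Step 2: Remaining elements kept regardless of condition.
Therefore res = [12, 4, 4, 2].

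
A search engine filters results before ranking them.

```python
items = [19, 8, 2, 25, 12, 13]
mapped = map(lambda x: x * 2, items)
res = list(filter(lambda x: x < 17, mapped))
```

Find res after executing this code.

Step 1: Map x * 2:
  19 -> 38
  8 -> 16
  2 -> 4
  25 -> 50
  12 -> 24
  13 -> 26
Step 2: Filter for < 17:
  38: removed
  16: kept
  4: kept
  50: removed
  24: removed
  26: removed
Therefore res = [16, 4].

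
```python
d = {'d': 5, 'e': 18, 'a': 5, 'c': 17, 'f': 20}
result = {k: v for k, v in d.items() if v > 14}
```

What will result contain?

Step 1: Filter items where value > 14:
  'd': 5 <= 14: removed
  'e': 18 > 14: kept
  'a': 5 <= 14: removed
  'c': 17 > 14: kept
  'f': 20 > 14: kept
Therefore result = {'e': 18, 'c': 17, 'f': 20}.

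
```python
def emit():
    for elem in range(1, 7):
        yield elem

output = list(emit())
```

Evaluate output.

Step 1: The generator yields each value from range(1, 7).
Step 2: list() consumes all yields: [1, 2, 3, 4, 5, 6].
Therefore output = [1, 2, 3, 4, 5, 6].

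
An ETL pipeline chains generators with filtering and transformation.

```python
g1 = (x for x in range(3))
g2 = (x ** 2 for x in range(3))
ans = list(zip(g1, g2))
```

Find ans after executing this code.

Step 1: g1 produces [0, 1, 2].
Step 2: g2 produces [0, 1, 4].
Step 3: zip pairs them: [(0, 0), (1, 1), (2, 4)].
Therefore ans = [(0, 0), (1, 1), (2, 4)].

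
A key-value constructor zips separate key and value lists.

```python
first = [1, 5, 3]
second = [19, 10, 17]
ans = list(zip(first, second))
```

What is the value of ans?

Step 1: zip pairs elements at same index:
  Index 0: (1, 19)
  Index 1: (5, 10)
  Index 2: (3, 17)
Therefore ans = [(1, 19), (5, 10), (3, 17)].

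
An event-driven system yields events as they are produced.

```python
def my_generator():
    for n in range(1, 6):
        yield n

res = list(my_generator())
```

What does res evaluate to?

Step 1: The generator yields each value from range(1, 6).
Step 2: list() consumes all yields: [1, 2, 3, 4, 5].
Therefore res = [1, 2, 3, 4, 5].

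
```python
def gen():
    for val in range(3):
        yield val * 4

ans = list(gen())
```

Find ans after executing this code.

Step 1: For each val in range(3), yield val * 4:
  val=0: yield 0 * 4 = 0
  val=1: yield 1 * 4 = 4
  val=2: yield 2 * 4 = 8
Therefore ans = [0, 4, 8].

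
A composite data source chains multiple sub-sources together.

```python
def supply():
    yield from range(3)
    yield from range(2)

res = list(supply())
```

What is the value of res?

Step 1: Trace yields in order:
  yield 0
  yield 1
  yield 2
  yield 0
  yield 1
Therefore res = [0, 1, 2, 0, 1].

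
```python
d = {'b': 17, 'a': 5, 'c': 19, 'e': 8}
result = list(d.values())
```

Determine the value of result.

Step 1: d.values() returns the dictionary values in insertion order.
Therefore result = [17, 5, 19, 8].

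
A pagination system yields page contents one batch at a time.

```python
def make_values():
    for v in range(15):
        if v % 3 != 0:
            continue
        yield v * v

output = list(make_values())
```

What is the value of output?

Step 1: Only yield v**2 when v is divisible by 3:
  v=0: 0 % 3 == 0, yield 0**2 = 0
  v=3: 3 % 3 == 0, yield 3**2 = 9
  v=6: 6 % 3 == 0, yield 6**2 = 36
  v=9: 9 % 3 == 0, yield 9**2 = 81
  v=12: 12 % 3 == 0, yield 12**2 = 144
Therefore output = [0, 9, 36, 81, 144].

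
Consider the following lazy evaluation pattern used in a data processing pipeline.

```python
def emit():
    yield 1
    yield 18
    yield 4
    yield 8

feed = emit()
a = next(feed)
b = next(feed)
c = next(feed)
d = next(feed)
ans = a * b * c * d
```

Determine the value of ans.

Step 1: Create generator and consume all values:
  a = next(feed) = 1
  b = next(feed) = 18
  c = next(feed) = 4
  d = next(feed) = 8
Step 2: ans = 1 * 18 * 4 * 8 = 576.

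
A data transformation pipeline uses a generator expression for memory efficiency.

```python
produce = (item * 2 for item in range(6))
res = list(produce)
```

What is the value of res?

Step 1: For each item in range(6), compute item*2:
  item=0: 0*2 = 0
  item=1: 1*2 = 2
  item=2: 2*2 = 4
  item=3: 3*2 = 6
  item=4: 4*2 = 8
  item=5: 5*2 = 10
Therefore res = [0, 2, 4, 6, 8, 10].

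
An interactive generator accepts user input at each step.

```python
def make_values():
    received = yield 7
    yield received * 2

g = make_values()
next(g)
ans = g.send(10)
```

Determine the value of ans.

Step 1: next(g) advances to first yield, producing 7.
Step 2: send(10) resumes, received = 10.
Step 3: yield received * 2 = 10 * 2 = 20.
Therefore ans = 20.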